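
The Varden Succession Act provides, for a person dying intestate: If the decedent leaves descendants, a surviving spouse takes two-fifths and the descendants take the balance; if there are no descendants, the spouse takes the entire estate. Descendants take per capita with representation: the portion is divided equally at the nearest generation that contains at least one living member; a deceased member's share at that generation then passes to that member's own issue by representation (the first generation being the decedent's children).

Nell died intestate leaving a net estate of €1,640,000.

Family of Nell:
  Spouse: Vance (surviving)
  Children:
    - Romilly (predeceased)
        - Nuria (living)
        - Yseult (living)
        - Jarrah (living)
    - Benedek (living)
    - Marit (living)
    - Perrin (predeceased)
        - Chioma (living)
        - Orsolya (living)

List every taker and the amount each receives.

Vance takes two-fifths of €1,640,000 = €656,000. The remaining €984,000 passes to the descendants.
The descendants' portion (€984,000) is divided into 4 shares of €246,000: Benedek and Marit each take €246,000; Romilly's €246,000 share passes to Romilly's issue; Perrin's €246,000 share passes to Perrin's issue.
Romilly's share (€246,000) is divided into 3 shares of €82,000: Nuria, Yseult, and Jarrah each take €82,000.
Perrin's share (€246,000) is divided into 2 shares of €123,000: Chioma and Orsolya each take €123,000.

Vance: €656,000; Nuria: €82,000; Yseult: €82,000; Jarrah: €82,000; Benedek: €246,000; Marit: €246,000; Chioma: €123,000; Orsolya: €123,000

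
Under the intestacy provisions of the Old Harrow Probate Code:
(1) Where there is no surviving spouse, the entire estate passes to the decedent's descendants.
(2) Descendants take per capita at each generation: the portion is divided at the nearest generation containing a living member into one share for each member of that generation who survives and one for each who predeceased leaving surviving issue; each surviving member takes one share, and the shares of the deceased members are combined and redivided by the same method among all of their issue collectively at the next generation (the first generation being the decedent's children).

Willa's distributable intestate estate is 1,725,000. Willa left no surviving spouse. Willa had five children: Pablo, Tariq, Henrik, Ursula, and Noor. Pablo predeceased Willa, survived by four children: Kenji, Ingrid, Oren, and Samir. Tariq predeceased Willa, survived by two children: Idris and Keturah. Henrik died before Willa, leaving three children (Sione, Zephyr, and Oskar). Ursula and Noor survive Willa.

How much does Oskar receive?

Oskar receives 115,000.

The entire 1,725,000 passes to the descendants.
That amount (1,725,000) is divided at the children's generation into 5 shares of 345,000. Ursula and Noor each take 345,000. The 3 shares of the deceased (Pablo, Tariq, and Henrik) are combined into a pool of 1,035,000.
That pool (1,035,000) is divided at the grandchildren's generation equally among Kenji, Ingrid, Oren, Samir, Idris, Keturah, Sione, Zephyr, and Oskar: 115,000 each.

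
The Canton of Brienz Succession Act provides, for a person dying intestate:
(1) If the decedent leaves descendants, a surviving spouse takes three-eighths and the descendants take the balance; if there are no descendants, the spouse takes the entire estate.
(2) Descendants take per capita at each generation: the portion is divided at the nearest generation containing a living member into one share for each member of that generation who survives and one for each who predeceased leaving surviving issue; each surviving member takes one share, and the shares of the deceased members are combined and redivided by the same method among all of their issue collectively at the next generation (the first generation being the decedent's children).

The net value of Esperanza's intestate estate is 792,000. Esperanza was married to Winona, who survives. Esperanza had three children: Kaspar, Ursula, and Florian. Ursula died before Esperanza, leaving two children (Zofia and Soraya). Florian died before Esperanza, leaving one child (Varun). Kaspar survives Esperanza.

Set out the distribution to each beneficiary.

Winona: 297,000; Kaspar: 165,000; Zofia: 110,000; Soraya: 110,000; Varun: 110,000

Winona takes three-eighths of 792,000 = 297,000. The remaining 495,000 passes to the descendants.
The descendants' portion (495,000) is divided at the children's generation into 3 shares of 165,000. Kaspar takes 165,000. The 2 shares of the deceased (Ursula and Florian) are combined into a pool of 330,000.
That pool (330,000) is divided at the grandchildren's generation equally among Zofia, Soraya, and Varun: 110,000 each.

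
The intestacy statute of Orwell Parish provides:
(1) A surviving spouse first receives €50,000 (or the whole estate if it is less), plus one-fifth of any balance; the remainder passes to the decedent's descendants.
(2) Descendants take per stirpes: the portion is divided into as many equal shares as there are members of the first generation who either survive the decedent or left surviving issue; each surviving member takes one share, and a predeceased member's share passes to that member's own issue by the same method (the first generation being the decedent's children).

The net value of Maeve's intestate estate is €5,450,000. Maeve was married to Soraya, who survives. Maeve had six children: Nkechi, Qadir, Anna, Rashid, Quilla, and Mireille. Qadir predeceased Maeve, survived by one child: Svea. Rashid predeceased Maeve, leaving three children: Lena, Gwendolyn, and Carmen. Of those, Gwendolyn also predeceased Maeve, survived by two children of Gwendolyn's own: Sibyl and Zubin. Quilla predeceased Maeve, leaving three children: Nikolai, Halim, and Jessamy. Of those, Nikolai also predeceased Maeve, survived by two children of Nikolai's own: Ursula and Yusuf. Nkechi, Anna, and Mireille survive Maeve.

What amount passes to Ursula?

Soraya first takes €50,000, leaving a balance of €5,400,000. Soraya then takes one-fifth of the balance (€1,080,000), for a total of €1,130,000. The remaining €4,320,000 passes to the descendants.
The descendants' portion (€4,320,000) is divided into 6 shares of €720,000: Nkechi, Anna, and Mireille each take €720,000; Qadir's €720,000 share passes to Qadir's issue; Rashid's €720,000 share passes to Rashid's issue; Quilla's €720,000 share passes to Quilla's issue.
Qadir's share (€720,000) passes entirely to Svea.
Rashid's share (€720,000) is divided into 3 shares of €240,000: Lena and Carmen each take €240,000; Gwendolyn's €240,000 share passes to Gwendolyn's issue.
Gwendolyn's share (€240,000) is divided into 2 shares of €120,000: Sibyl and Zubin each take €120,000.
Quilla's share (€720,000) is divided into 3 shares of €240,000: Halim and Jessamy each take €240,000; Nikolai's €240,000 share passes to Nikolai's issue.
Nikolai's share (€240,000) is divided into 2 shares of €120,000: Ursula and Yusuf each take €120,000.

Ursula receives €120,000.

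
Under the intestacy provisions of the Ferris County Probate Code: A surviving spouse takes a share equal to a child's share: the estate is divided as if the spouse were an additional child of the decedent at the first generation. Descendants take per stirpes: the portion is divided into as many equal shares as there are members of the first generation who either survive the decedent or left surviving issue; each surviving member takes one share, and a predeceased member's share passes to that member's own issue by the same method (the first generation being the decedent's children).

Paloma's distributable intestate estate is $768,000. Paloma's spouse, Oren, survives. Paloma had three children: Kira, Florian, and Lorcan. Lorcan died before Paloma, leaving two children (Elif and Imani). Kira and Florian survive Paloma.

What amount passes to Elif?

Elif receives $96,000.

The spouse counts as an additional share at the children's level, so there are 4 primary shares of $192,000. Oren takes one such share ($192,000).
The children's combined portion ($576,000) is divided into 3 shares of $192,000: Kira and Florian each take $192,000; Lorcan's $192,000 share passes to Lorcan's issue.
Lorcan's share ($192,000) is divided into 2 shares of $96,000: Elif and Imani each take $96,000.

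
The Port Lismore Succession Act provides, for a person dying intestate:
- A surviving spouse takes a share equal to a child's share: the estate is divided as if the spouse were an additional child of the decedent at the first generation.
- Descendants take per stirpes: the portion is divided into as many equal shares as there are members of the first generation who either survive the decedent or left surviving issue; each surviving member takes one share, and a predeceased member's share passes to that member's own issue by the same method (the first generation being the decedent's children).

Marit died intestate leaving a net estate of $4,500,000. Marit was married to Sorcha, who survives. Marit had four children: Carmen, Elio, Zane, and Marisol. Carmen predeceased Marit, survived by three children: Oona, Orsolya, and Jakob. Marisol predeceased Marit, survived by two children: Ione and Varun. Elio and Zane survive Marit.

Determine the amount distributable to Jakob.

The spouse counts as an additional share at the children's level, so there are 5 primary shares of $900,000. Sorcha takes one such share ($900,000).
The children's combined portion ($3,600,000) is divided into 4 shares of $900,000: Elio and Zane each take $900,000; Carmen's $900,000 share passes to Carmen's issue; Marisol's $900,000 share passes to Marisol's issue.
Carmen's share ($900,000) is divided into 3 shares of $300,000: Oona, Orsolya, and Jakob each take $300,000.
Marisol's share ($900,000) is divided into 2 shares of $450,000: Ione and Varun each take $450,000.

Jakob receives $300,000.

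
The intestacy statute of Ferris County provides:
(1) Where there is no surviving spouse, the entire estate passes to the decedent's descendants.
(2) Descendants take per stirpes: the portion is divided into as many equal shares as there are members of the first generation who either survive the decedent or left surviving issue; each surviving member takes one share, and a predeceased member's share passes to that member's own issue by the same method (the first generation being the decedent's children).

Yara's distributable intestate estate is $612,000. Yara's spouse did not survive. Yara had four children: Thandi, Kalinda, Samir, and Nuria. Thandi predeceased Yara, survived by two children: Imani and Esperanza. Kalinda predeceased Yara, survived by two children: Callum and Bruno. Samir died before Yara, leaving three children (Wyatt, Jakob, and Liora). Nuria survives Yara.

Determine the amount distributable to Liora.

The entire $612,000 passes to the descendants.
That amount ($612,000) is divided into 4 shares of $153,000: Nuria takes $153,000; Thandi's $153,000 share passes to Thandi's issue; Kalinda's $153,000 share passes to Kalinda's issue; Samir's $153,000 share passes to Samir's issue.
Thandi's share ($153,000) is divided into 2 shares of $76,500: Imani and Esperanza each take $76,500.
Kalinda's share ($153,000) is divided into 2 shares of $76,500: Callum and Bruno each take $76,500.
Samir's share ($153,000) is divided into 3 shares of $51,000: Wyatt, Jakob, and Liora each take $51,000.

Liora receives $51,000.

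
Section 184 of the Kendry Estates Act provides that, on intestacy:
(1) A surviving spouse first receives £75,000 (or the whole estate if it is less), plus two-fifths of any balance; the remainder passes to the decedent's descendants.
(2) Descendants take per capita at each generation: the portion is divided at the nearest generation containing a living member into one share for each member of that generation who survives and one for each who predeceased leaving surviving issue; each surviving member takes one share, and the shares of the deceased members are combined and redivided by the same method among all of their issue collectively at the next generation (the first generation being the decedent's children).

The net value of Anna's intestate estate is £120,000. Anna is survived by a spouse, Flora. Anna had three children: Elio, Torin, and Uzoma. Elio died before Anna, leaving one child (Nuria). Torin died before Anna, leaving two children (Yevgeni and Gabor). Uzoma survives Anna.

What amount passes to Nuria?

Nuria receives £6,000.

Flora first takes £75,000, leaving a balance of £45,000. Flora then takes two-fifths of the balance (£18,000), for a total of £93,000. The remaining £27,000 passes to the descendants.
The descendants' portion (£27,000) is divided at the children's generation into 3 shares of £9,000. Uzoma takes £9,000. The 2 shares of the deceased (Elio and Torin) are combined into a pool of £18,000.
That pool (£18,000) is divided at the grandchildren's generation equally among Nuria, Yevgeni, and Gabor: £6,000 each.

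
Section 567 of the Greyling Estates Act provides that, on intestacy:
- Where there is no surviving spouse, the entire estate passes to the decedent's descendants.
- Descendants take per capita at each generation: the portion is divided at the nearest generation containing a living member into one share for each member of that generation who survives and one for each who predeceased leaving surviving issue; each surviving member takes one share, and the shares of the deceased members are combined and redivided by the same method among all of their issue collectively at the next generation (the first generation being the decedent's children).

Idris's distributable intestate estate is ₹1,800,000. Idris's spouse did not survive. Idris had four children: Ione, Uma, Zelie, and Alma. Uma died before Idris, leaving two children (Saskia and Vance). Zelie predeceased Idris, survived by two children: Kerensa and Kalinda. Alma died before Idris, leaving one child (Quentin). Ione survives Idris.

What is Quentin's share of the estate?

The entire ₹1,800,000 passes to the descendants.
That amount (₹1,800,000) is divided at the children's generation into 4 shares of ₹450,000. Ione takes ₹450,000. The 3 shares of the deceased (Uma, Zelie, and Alma) are combined into a pool of ₹1,350,000.
That pool (₹1,350,000) is divided at the grandchildren's generation equally among Saskia, Vance, Kerensa, Kalinda, and Quentin: ₹270,000 each.

Quentin receives ₹270,000.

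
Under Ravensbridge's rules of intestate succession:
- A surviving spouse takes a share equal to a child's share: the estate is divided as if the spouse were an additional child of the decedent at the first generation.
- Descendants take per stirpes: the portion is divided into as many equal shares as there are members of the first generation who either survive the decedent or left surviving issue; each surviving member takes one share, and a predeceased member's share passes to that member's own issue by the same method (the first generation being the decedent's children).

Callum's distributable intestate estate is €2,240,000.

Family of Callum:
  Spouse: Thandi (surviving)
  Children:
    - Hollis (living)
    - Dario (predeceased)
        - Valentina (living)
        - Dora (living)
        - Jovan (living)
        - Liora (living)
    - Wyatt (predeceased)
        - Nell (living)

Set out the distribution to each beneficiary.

The spouse counts as an additional share at the children's level, so there are 4 primary shares of €560,000. Thandi takes one such share (€560,000).
The children's combined portion (€1,680,000) is divided into 3 shares of €560,000: Hollis takes €560,000; Dario's €560,000 share passes to Dario's issue; Wyatt's €560,000 share passes to Wyatt's issue.
Dario's share (€560,000) is divided into 4 shares of €140,000: Valentina, Dora, Jovan, and Liora each take €140,000.
Wyatt's share (€560,000) passes entirely to Nell.

Thandi: €560,000; Hollis: €560,000; Valentina: €140,000; Dora: €140,000; Jovan: €140,000; Liora: €140,000; Nell: €560,000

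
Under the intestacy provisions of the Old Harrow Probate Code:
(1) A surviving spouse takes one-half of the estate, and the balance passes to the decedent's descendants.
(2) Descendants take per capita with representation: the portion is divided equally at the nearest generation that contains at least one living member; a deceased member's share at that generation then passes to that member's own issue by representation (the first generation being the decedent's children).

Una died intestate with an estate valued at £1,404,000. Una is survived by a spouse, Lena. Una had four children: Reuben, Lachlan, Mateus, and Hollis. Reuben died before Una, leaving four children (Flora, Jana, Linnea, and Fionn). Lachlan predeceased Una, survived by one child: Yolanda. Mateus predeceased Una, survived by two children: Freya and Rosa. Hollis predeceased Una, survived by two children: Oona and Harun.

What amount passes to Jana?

Jana receives £78,000.

Lena takes one-half of £1,404,000 = £702,000. The remaining £702,000 passes to the descendants.
No child survives, so the initial division is made at the grandchildren's generation.
The descendants' portion (£702,000) is divided into 9 shares of £78,000: Flora, Jana, Linnea, Fionn, Yolanda, Freya, Rosa, Oona, and Harun each take £78,000.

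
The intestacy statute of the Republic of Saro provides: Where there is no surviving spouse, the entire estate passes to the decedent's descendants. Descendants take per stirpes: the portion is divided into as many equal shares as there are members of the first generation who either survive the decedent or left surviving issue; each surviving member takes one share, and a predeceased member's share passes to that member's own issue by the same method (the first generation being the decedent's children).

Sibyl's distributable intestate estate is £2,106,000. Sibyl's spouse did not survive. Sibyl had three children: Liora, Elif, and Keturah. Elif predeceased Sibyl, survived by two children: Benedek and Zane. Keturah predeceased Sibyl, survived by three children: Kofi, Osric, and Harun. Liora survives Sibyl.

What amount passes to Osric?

Osric receives £234,000.

The entire £2,106,000 passes to the descendants.
That amount (£2,106,000) is divided into 3 shares of £702,000: Liora takes £702,000; Elif's £702,000 share passes to Elif's issue; Keturah's £702,000 share passes to Keturah's issue.
Elif's share (£702,000) is divided into 2 shares of £351,000: Benedek and Zane each take £351,000.
Keturah's share (£702,000) is divided into 3 shares of £234,000: Kofi, Osric, and Harun each take £234,000.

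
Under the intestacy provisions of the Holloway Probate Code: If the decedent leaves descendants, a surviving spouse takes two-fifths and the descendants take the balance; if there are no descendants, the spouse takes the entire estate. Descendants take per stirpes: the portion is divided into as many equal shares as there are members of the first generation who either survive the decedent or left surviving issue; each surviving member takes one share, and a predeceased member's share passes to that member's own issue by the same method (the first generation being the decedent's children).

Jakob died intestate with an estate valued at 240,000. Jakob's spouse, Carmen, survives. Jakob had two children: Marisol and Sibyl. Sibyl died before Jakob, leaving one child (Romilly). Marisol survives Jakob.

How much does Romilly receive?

Carmen takes two-fifths of 240,000 = 96,000. The remaining 144,000 passes to the descendants.
The descendants' portion (144,000) is divided into 2 shares of 72,000: Marisol takes 72,000; Sibyl's 72,000 share passes to Sibyl's issue.
Sibyl's share (72,000) passes entirely to Romilly.

Romilly receives 72,000.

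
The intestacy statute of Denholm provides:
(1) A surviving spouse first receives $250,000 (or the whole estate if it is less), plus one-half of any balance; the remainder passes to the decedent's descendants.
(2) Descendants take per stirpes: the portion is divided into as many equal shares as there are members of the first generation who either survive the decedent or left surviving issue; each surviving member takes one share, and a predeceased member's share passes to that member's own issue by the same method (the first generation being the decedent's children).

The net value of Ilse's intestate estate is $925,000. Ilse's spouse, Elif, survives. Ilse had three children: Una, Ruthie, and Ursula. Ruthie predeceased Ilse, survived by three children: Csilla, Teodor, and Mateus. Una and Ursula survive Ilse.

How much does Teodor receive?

Elif first takes $250,000, leaving a balance of $675,000. Elif then takes one-half of the balance ($337,500), for a total of $587,500. The remaining $337,500 passes to the descendants.
The descendants' portion ($337,500) is divided into 3 shares of $112,500: Una and Ursula each take $112,500; Ruthie's $112,500 share passes to Ruthie's issue.
Ruthie's share ($112,500) is divided into 3 shares of $37,500: Csilla, Teodor, and Mateus each take $37,500.

Teodor receives $37,500.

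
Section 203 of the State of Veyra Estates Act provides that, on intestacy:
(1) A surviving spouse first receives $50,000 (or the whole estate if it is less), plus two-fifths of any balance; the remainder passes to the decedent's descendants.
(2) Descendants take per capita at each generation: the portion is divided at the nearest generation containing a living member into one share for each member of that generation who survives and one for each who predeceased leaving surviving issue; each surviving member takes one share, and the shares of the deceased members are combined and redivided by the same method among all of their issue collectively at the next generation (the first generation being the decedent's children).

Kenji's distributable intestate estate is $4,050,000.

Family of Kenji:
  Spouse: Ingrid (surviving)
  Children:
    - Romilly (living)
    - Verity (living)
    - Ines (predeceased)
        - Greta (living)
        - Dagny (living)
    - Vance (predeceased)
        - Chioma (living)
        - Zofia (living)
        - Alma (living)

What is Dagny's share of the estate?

Ingrid first takes $50,000, leaving a balance of $4,000,000. Ingrid then takes two-fifths of the balance ($1,600,000), for a total of $1,650,000. The remaining $2,400,000 passes to the descendants.
The descendants' portion ($2,400,000) is divided at the children's generation into 4 shares of $600,000. Romilly and Verity each take $600,000. The 2 shares of the deceased (Ines and Vance) are combined into a pool of $1,200,000.
That pool ($1,200,000) is divided at the grandchildren's generation equally among Greta, Dagny, Chioma, Zofia, and Alma: $240,000 each.

Dagny receives $240,000.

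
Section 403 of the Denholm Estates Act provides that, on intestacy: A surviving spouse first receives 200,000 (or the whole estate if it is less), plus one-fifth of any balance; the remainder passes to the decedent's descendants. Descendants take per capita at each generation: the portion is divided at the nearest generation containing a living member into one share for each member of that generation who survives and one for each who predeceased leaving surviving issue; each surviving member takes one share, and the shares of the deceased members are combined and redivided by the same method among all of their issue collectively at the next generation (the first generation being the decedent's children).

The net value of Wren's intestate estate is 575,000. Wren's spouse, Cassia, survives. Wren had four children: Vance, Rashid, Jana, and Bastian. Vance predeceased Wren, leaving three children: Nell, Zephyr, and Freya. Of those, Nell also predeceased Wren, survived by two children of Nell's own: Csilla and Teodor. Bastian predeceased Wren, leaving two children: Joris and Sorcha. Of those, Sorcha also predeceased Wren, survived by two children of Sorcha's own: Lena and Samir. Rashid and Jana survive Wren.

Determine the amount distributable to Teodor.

Teodor receives 15,000.

Cassia first takes 200,000, leaving a balance of 375,000. Cassia then takes one-fifth of the balance (75,000), for a total of 275,000. The remaining 300,000 passes to the descendants.
The descendants' portion (300,000) is divided at the children's generation into 4 shares of 75,000. Rashid and Jana each take 75,000. The 2 shares of the deceased (Vance and Bastian) are combined into a pool of 150,000.
That pool (150,000) is divided at the grandchildren's generation into 5 shares of 30,000. Zephyr, Freya, and Joris each take 30,000. The 2 shares of the deceased (Nell and Sorcha) are combined into a pool of 60,000.
That pool (60,000) is divided at the great-grandchildren's generation equally among Csilla, Teodor, Lena, and Samir: 15,000 each.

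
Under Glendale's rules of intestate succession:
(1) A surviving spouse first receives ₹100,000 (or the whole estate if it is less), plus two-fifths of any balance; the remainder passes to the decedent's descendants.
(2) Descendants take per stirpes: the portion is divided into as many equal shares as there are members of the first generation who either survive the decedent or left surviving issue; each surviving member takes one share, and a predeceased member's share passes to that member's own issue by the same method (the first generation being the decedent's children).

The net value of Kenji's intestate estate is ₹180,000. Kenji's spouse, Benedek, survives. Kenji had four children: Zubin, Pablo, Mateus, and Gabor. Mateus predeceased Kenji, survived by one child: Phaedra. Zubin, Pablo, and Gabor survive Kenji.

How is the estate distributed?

Benedek first takes ₹100,000, leaving a balance of ₹80,000. Benedek then takes two-fifths of the balance (₹32,000), for a total of ₹132,000. The remaining ₹48,000 passes to the descendants.
The descendants' portion (₹48,000) is divided into 4 shares of ₹12,000: Zubin, Pablo, and Gabor each take ₹12,000; Mateus's ₹12,000 share passes to Mateus's issue.
Mateus's share (₹12,000) passes entirely to Phaedra.

Benedek: ₹132,000; Zubin: ₹12,000; Pablo: ₹12,000; Phaedra: ₹12,000; Gabor: ₹12,000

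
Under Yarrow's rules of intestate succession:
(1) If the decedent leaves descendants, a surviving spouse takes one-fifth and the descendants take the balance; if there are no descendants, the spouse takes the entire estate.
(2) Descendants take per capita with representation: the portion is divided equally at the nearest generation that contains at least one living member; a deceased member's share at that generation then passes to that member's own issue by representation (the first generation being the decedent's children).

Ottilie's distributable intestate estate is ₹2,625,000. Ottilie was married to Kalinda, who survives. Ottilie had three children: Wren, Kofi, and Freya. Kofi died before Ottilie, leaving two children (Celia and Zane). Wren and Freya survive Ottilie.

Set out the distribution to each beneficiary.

Kalinda: ₹525,000; Wren: ₹700,000; Celia: ₹350,000; Zane: ₹350,000; Freya: ₹700,000

Kalinda takes one-fifth of ₹2,625,000 = ₹525,000. The remaining ₹2,100,000 passes to the descendants.
The descendants' portion (₹2,100,000) is divided into 3 shares of ₹700,000: Wren and Freya each take ₹700,000; Kofi's ₹700,000 share passes to Kofi's issue.
Kofi's share (₹700,000) is divided into 2 shares of ₹350,000: Celia and Zane each take ₹350,000.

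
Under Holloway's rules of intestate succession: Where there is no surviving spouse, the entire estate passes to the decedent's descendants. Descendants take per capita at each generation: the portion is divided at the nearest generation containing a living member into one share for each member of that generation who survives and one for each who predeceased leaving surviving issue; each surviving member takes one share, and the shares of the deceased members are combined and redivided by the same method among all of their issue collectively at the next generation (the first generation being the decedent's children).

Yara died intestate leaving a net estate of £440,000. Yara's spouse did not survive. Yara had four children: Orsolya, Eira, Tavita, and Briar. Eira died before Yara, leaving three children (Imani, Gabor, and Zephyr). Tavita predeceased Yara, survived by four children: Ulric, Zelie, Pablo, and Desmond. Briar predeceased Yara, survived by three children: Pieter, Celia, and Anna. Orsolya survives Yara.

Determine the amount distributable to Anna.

The entire £440,000 passes to the descendants.
That amount (£440,000) is divided at the children's generation into 4 shares of £110,000. Orsolya takes £110,000. The 3 shares of the deceased (Eira, Tavita, and Briar) are combined into a pool of £330,000.
That pool (£330,000) is divided at the grandchildren's generation equally among Imani, Gabor, Zephyr, Ulric, Zelie, Pablo, Desmond, Pieter, Celia, and Anna: £33,000 each.

Anna receives £33,000.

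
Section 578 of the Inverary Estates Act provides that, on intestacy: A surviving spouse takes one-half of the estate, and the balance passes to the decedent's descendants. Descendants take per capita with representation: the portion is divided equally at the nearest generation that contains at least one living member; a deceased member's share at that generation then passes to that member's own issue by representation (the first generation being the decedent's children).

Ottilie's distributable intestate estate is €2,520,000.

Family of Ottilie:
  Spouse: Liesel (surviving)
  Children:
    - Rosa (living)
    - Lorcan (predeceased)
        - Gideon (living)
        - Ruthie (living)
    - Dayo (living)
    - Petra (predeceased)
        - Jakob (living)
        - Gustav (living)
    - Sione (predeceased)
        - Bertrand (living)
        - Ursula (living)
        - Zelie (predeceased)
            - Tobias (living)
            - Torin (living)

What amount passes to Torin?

Liesel takes one-half of €2,520,000 = €1,260,000. The remaining €1,260,000 passes to the descendants.
The descendants' portion (€1,260,000) is divided into 5 shares of €252,000: Rosa and Dayo each take €252,000; Lorcan's €252,000 share passes to Lorcan's issue; Petra's €252,000 share passes to Petra's issue; Sione's €252,000 share passes to Sione's issue.
Lorcan's share (€252,000) is divided into 2 shares of €126,000: Gideon and Ruthie each take €126,000.
Petra's share (€252,000) is divided into 2 shares of €126,000: Jakob and Gustav each take €126,000.
Sione's share (€252,000) is divided into 3 shares of €84,000: Bertrand and Ursula each take €84,000; Zelie's €84,000 share passes to Zelie's issue.
Zelie's share (€84,000) is divided into 2 shares of €42,000: Tobias and Torin each take €42,000.

Torin receives €42,000.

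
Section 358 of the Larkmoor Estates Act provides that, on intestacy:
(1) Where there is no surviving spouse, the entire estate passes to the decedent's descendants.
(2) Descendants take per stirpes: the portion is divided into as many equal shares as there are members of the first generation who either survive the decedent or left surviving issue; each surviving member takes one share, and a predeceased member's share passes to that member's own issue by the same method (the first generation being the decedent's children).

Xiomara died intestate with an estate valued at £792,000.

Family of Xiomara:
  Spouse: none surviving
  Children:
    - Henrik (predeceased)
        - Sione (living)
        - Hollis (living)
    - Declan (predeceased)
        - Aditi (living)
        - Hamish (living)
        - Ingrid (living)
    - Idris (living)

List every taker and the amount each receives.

Sione: £132,000; Hollis: £132,000; Aditi: £88,000; Hamish: £88,000; Ingrid: £88,000; Idris: £264,000

The entire £792,000 passes to the descendants.
That amount (£792,000) is divided into 3 shares of £264,000: Idris takes £264,000; Henrik's £264,000 share passes to Henrik's issue; Declan's £264,000 share passes to Declan's issue.
Henrik's share (£264,000) is divided into 2 shares of £132,000: Sione and Hollis each take £132,000.
Declan's share (£264,000) is divided into 3 shares of £88,000: Aditi, Hamish, and Ingrid each take £88,000.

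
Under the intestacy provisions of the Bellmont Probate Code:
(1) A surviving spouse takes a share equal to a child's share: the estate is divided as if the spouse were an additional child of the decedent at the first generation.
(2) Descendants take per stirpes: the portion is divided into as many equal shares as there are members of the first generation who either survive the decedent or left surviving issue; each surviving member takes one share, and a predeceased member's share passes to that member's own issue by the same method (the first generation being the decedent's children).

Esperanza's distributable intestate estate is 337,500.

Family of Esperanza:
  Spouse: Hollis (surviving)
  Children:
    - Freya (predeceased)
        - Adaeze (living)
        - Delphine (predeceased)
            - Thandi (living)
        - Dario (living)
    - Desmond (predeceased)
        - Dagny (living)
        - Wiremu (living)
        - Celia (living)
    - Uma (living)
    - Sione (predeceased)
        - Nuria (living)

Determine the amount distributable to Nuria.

The spouse counts as an additional share at the children's level, so there are 5 primary shares of 67,500. Hollis takes one such share (67,500).
The children's combined portion (270,000) is divided into 4 shares of 67,500: Uma takes 67,500; Freya's 67,500 share passes to Freya's issue; Desmond's 67,500 share passes to Desmond's issue; Sione's 67,500 share passes to Sione's issue.
Freya's share (67,500) is divided into 3 shares of 22,500: Adaeze and Dario each take 22,500; Delphine's 22,500 share passes to Delphine's issue.
Delphine's share (22,500) passes entirely to Thandi.
Desmond's share (67,500) is divided into 3 shares of 22,500: Dagny, Wiremu, and Celia each take 22,500.
Sione's share (67,500) passes entirely to Nuria.

Nuria receives 67,500.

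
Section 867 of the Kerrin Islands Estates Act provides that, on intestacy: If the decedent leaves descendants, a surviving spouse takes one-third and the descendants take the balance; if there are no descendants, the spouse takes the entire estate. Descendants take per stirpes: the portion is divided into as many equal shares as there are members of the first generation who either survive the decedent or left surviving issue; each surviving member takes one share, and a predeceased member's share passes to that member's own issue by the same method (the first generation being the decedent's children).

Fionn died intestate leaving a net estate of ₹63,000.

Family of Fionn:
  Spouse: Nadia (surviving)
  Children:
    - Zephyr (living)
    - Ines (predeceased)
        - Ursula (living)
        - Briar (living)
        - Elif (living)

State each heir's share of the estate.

Nadia takes one-third of ₹63,000 = ₹21,000. The remaining ₹42,000 passes to the descendants.
The descendants' portion (₹42,000) is divided into 2 shares of ₹21,000: Zephyr takes ₹21,000; Ines's ₹21,000 share passes to Ines's issue.
Ines's share (₹21,000) is divided into 3 shares of ₹7,000: Ursula, Briar, and Elif each take ₹7,000.

Nadia: ₹21,000; Zephyr: ₹21,000; Ursula: ₹7,000; Briar: ₹7,000; Elif: ₹7,000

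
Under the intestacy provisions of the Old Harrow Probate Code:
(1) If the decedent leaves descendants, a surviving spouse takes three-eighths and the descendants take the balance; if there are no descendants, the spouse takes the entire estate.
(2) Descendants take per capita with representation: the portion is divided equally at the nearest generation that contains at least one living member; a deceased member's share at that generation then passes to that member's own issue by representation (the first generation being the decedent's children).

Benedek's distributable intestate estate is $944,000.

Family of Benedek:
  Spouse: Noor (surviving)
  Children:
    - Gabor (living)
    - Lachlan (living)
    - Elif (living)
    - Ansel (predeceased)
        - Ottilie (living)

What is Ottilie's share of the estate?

Ottilie receives $147,500.

Noor takes three-eighths of $944,000 = $354,000. The remaining $590,000 passes to the descendants.
The descendants' portion ($590,000) is divided into 4 shares of $147,500: Gabor, Lachlan, and Elif each take $147,500; Ansel's $147,500 share passes to Ansel's issue.
Ansel's share ($147,500) passes entirely to Ottilie.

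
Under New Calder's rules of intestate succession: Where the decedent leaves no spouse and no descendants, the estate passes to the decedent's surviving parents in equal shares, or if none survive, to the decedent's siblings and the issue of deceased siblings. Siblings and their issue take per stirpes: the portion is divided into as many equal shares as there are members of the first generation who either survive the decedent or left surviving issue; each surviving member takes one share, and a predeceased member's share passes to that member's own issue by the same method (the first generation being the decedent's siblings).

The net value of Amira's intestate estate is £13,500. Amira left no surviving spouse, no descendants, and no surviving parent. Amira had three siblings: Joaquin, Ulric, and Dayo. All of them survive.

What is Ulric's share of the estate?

The entire £13,500 passes to the siblings and their issue.
That amount (£13,500) is divided into 3 shares of £4,500: Joaquin, Ulric, and Dayo each take £4,500.

Ulric receives £4,500.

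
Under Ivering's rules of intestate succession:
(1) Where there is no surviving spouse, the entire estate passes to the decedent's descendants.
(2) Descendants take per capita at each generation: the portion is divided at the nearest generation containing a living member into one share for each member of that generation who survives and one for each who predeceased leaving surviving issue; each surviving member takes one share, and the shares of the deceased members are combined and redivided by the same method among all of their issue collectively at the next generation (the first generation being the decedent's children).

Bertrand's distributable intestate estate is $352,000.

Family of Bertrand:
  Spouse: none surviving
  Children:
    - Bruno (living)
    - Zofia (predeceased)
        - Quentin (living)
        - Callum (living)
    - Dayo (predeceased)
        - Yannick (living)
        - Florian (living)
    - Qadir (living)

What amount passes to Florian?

The entire $352,000 passes to the descendants.
That amount ($352,000) is divided at the children's generation into 4 shares of $88,000. Bruno and Qadir each take $88,000. The 2 shares of the deceased (Zofia and Dayo) are combined into a pool of $176,000.
That pool ($176,000) is divided at the grandchildren's generation equally among Quentin, Callum, Yannick, and Florian: $44,000 each.

Florian receives $44,000.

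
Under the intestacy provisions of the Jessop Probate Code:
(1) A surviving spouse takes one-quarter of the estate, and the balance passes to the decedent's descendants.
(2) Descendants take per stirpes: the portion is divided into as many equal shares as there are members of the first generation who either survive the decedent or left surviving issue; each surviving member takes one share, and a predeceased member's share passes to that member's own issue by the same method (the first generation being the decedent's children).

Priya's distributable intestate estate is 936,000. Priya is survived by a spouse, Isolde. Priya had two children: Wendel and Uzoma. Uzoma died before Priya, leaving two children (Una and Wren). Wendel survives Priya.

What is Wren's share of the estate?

Wren receives 175,500.

Isolde takes one-quarter of 936,000 = 234,000. The remaining 702,000 passes to the descendants.
The descendants' portion (702,000) is divided into 2 shares of 351,000: Wendel takes 351,000; Uzoma's 351,000 share passes to Uzoma's issue.
Uzoma's share (351,000) is divided into 2 shares of 175,500: Una and Wren each take 175,500.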